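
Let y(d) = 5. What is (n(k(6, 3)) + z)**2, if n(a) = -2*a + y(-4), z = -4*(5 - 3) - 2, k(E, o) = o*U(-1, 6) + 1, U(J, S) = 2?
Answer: 361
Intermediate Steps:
k(E, o) = 1 + 2*o (k(E, o) = o*2 + 1 = 2*o + 1 = 1 + 2*o)
z = -10 (z = -4*2 - 2 = -8 - 2 = -10)
n(a) = 5 - 2*a (n(a) = -2*a + 5 = 5 - 2*a)
(n(k(6, 3)) + z)**2 = ((5 - 2*(1 + 2*3)) - 10)**2 = ((5 - 2*(1 + 6)) - 10)**2 = ((5 - 2*7) - 10)**2 = ((5 - 14) - 10)**2 = (-9 - 10)**2 = (-19)**2 = 361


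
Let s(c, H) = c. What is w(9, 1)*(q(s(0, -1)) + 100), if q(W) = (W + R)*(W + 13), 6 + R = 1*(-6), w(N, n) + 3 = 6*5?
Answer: -1512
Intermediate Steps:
w(N, n) = 27 (w(N, n) = -3 + 6*5 = -3 + 30 = 27)
R = -12 (R = -6 + 1*(-6) = -6 - 6 = -12)
q(W) = (-12 + W)*(13 + W) (q(W) = (W - 12)*(W + 13) = (-12 + W)*(13 + W))
w(9, 1)*(q(s(0, -1)) + 100) = 27*((-156 + 0 + 0²) + 100) = 27*((-156 + 0 + 0) + 100) = 27*(-156 + 100) = 27*(-56) = -1512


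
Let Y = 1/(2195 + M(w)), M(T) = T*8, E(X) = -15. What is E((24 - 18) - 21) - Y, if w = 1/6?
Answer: -98838/6589 ≈ -15.000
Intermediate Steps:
w = ⅙ ≈ 0.16667
M(T) = 8*T
Y = 3/6589 (Y = 1/(2195 + 8*(⅙)) = 1/(2195 + 4/3) = 1/(6589/3) = 3/6589 ≈ 0.00045530)
E((24 - 18) - 21) - Y = -15 - 1*3/6589 = -15 - 3/6589 = -98838/6589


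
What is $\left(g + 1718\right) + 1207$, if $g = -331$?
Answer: $2594$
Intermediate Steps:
$\left(g + 1718\right) + 1207 = \left(-331 + 1718\right) + 1207 = 1387 + 1207 = 2594$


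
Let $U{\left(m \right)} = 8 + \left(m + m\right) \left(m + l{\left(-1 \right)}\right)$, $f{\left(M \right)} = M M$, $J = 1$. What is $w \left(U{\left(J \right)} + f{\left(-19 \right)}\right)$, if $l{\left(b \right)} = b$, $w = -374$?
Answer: $-138006$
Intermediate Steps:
$f{\left(M \right)} = M^{2}$
$U{\left(m \right)} = 8 + 2 m \left(-1 + m\right)$ ($U{\left(m \right)} = 8 + \left(m + m\right) \left(m - 1\right) = 8 + 2 m \left(-1 + m\right)$)
$w \left(U{\left(J \right)} + f{\left(-19 \right)}\right) = - 374 \left(\left(8 - 2 + 2 \cdot 1^{2}\right) + \left(-19\right)^{2}\right) = - 374 \left(\left(8 - 2 + 2 \cdot 1\right) + 361\right) = - 374 \left(\left(8 - 2 + 2\right) + 361\right) = - 374 \left(8 + 361\right) = \left(-374\right) 369 = -138006$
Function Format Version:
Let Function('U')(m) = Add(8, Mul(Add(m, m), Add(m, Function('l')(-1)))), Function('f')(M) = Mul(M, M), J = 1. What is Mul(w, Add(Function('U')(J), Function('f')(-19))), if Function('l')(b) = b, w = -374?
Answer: -138006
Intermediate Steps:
Function('f')(M) = Pow(M, 2)
Function('U')(m) = Add(8, Mul(2, m, Add(-1, m))) (Function('U')(m) = Add(8, Mul(Add(m, m), Add(m, -1))) = Add(8, Mul(Mul(2, m), Add(-1, m))) = Add(8, Mul(2, m, Add(-1, m))))
Mul(w, Add(Function('U')(J), Function('f')(-19))) = Mul(-374, Add(Add(8, Mul(-2, 1), Mul(2, Pow(1, 2))), Pow(-19, 2))) = Mul(-374, Add(Add(8, -2, Mul(2, 1)), 361)) = Mul(-374, Add(Add(8, -2, 2), 361)) = Mul(-374, Add(8, 361)) = Mul(-374, 369) = -138006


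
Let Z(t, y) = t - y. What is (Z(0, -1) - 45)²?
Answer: 1936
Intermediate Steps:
(Z(0, -1) - 45)² = ((0 - 1*(-1)) - 45)² = ((0 + 1) - 45)² = (1 - 45)² = (-44)² = 1936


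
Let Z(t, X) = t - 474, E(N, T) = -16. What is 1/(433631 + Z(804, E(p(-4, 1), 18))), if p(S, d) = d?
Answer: 1/433961 ≈ 2.3044e-6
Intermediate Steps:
Z(t, X) = -474 + t
1/(433631 + Z(804, E(p(-4, 1), 18))) = 1/(433631 + (-474 + 804)) = 1/(433631 + 330) = 1/433961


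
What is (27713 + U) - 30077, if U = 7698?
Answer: 5334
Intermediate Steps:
(27713 + U) - 30077 = (27713 + 7698) - 30077 = 35411 - 30077 = 5334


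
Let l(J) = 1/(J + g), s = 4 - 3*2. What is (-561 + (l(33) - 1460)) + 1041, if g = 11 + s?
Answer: -41159/42 ≈ -979.98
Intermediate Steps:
s = -2 (s = 4 - 6 = -2)
g = 9 (g = 11 - 2 = 9)
l(J) = 1/(9 + J) (l(J) = 1/(J + 9) = 1/(9 + J))
(-561 + (l(33) - 1460)) + 1041 = (-561 + (1/(9 + 33) - 1460)) + 1041 = (-561 + (1/42 - 1460)) + 1041 = (-561 - 61319/42) + 1041 = -84881/42 + 1041 = -41159/42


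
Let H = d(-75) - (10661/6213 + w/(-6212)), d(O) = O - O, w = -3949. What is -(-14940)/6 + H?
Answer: 96011177171/38595156 ≈ 2487.6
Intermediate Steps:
d(O) = 0
H = -90761269/38595156 (H = 0 - (10661/6213 - 3949/(-6212)) = 0 - (10661*(1/6213) - 3949*(-1/6212)) = 0 - (10661/6213 + 3949/6212) = 0 - 1*90761269/38595156 = 0 - 90761269/38595156 = -90761269/38595156 ≈ -2.3516)
-(-14940)/6 + H = -(-14940)/6 - 90761269/38595156 = -3735*(-⅔) - 90761269/38595156 = 2490 - 90761269/38595156 = 96011177171/38595156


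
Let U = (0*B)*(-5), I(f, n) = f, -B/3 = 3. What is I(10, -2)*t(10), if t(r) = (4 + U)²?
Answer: 160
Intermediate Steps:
B = -9 (B = -3*3 = -9)
U = 0 (U = (0*(-9))*(-5) = 0*(-5) = 0)
t(r) = 16 (t(r) = (4 + 0)² = 4² = 16)
I(10, -2)*t(10) = 10*16 = 160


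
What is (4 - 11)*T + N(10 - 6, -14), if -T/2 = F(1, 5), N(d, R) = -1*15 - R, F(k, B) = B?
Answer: 69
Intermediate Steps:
N(d, R) = -15 - R
T = -10 (T = -2*5 = -10)
(4 - 11)*T + N(10 - 6, -14) = (4 - 11)*(-10) + (-15 - 1*(-14)) = -7*(-10) + (-15 + 14) = 70 - 1 = 69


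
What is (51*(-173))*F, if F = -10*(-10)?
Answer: -882300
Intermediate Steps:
F = 100
(51*(-173))*F = (51*(-173))*100 = -8823*100 = -882300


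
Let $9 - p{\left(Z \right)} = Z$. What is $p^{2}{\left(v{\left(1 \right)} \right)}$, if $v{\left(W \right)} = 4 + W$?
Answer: $16$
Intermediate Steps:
$p{\left(Z \right)} = 9 - Z$
$p^{2}{\left(v{\left(1 \right)} \right)} = \left(9 - \left(4 + 1\right)\right)^{2} = \left(9 - 5\right)^{2} = 4^{2} = 16$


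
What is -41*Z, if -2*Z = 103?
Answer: 4223/2 ≈ 2111.5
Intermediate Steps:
Z = -103/2 (Z = -½*103 = -103/2 ≈ -51.500)
-41*Z = -41*(-103/2) = 4223/2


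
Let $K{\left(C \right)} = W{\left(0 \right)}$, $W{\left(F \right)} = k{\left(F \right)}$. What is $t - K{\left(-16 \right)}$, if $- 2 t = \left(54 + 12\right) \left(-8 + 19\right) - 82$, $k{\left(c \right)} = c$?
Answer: $-322$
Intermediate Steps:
$W{\left(F \right)} = F$
$K{\left(C \right)} = 0$
$t = -322$ ($t = - \frac{\left(54 + 12\right) \left(-8 + 19\right) - 82}{2} = - \frac{66 \cdot 11 - 82}{2} = - \frac{726 - 82}{2} = \left(- \frac{1}{2}\right) 644 = -322$)
$t - K{\left(-16 \right)} = -322 - 0 = -322 + 0 = -322$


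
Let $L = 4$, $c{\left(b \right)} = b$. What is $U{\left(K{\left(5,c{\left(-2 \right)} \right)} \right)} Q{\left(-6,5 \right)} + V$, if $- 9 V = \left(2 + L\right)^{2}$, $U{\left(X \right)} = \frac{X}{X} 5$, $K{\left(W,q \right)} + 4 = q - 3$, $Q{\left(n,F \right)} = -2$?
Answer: $-14$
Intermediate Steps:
$K{\left(W,q \right)} = -7 + q$ ($K{\left(W,q \right)} = -4 + \left(q - 3\right) = -4 + \left(-3 + q\right) = -7 + q$)
$U{\left(X \right)} = 5$ ($U{\left(X \right)} = 1 \cdot 5 = 5$)
$V = -4$ ($V = - \frac{\left(2 + 4\right)^{2}}{9} = - \frac{6^{2}}{9} = \left(- \frac{1}{9}\right) 36 = -4$)
$U{\left(K{\left(5,c{\left(-2 \right)} \right)} \right)} Q{\left(-6,5 \right)} + V = 5 \left(-2\right) - 4 = -10 - 4 = -14$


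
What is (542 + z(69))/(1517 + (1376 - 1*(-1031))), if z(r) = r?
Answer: 611/3924 ≈ 0.15571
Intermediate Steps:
(542 + z(69))/(1517 + (1376 - 1*(-1031))) = (542 + 69)/(1517 + (1376 - 1*(-1031))) = 611/(1517 + (1376 + 1031)) = 611/(1517 + 2407) = 611/3924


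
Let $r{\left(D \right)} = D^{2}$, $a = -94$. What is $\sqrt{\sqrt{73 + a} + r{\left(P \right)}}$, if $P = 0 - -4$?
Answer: $\sqrt{16 + i \sqrt{21}} \approx 4.04 + 0.56715 i$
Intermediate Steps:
$P = 4$ ($P = 0 + 4 = 4$)
$\sqrt{\sqrt{73 + a} + r{\left(P \right)}} = \sqrt{\sqrt{73 - 94} + 4^{2}} = \sqrt{\sqrt{-21} + 16} = \sqrt{i \sqrt{21} + 16} = \sqrt{16 + i \sqrt{21}}$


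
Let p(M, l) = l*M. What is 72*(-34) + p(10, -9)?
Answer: -2538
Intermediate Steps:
p(M, l) = M*l
72*(-34) + p(10, -9) = 72*(-34) + 10*(-9) = -2448 - 90 = -2538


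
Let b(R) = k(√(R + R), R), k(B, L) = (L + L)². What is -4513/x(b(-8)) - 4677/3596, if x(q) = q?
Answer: -4356515/230144 ≈ -18.930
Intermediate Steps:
k(B, L) = 4*L² (k(B, L) = (2*L)² = 4*L²)
b(R) = 4*R²
-4513/x(b(-8)) - 4677/3596 = -4513/(4*(-8)²) - 4677/3596 = -4513/(4*64) - 4677*1/3596 = -4513/256 - 4677/3596 = -4356515/230144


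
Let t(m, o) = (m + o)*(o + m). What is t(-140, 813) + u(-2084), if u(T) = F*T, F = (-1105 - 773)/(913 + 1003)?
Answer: 217931429/479 ≈ 4.5497e+5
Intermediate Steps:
F = -939/958 (F = -1878/1916 = -1878*1/1916 = -939/958 ≈ -0.98017)
t(m, o) = (m + o)² (t(m, o) = (m + o)*(m + o) = (m + o)²)
u(T) = -939*T/958
t(-140, 813) + u(-2084) = (-140 + 813)² - 939/958*(-2084) = 673² + 978438/479 = 452929 + 978438/479 = 217931429/479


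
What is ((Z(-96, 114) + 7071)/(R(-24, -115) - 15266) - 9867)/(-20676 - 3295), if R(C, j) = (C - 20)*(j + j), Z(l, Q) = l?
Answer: 1638147/3979186 ≈ 0.41168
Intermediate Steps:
R(C, j) = 2*j*(-20 + C) (R(C, j) = (-20 + C)*(2*j) = 2*j*(-20 + C))
((Z(-96, 114) + 7071)/(R(-24, -115) - 15266) - 9867)/(-20676 - 3295) = ((-96 + 7071)/(2*(-115)*(-20 - 24) - 15266) - 9867)/(-20676 - 3295) = (6975/(2*(-115)*(-44) - 15266) - 9867)/(-23971) = (6975/(10120 - 15266) - 9867)*(-1/23971) = (6975/(-5146) - 9867)*(-1/23971) = (6975*(-1/5146) - 9867)*(-1/23971) = (-225/166 - 9867)*(-1/23971) = -1638147/166*(-1/23971) = 1638147/3979186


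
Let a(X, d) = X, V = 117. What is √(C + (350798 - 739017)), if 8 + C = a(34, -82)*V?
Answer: I*√384249 ≈ 619.88*I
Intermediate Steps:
C = 3970 (C = -8 + 34*117 = -8 + 3978 = 3970)
√(C + (350798 - 739017)) = √(3970 + (350798 - 739017)) = √(3970 - 388219) = √(-384249) = I*√384249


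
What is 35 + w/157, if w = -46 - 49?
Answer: 5400/157 ≈ 34.395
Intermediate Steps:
w = -95
35 + w/157 = 35 - 95/157 = 5400/157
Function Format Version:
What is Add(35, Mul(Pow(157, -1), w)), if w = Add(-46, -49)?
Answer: Rational(5400, 157) ≈ 34.395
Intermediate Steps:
w = -95
Add(35, Mul(Pow(157, -1), w)) = Add(35, Mul(Pow(157, -1), -95)) = Add(35, Mul(Rational(1, 157), -95)) = Add(35, Rational(-95, 157)) = Rational(5400, 157)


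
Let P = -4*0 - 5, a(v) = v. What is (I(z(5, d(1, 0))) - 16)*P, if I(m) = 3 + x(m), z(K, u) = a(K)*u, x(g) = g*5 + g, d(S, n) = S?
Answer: -85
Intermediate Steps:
x(g) = 6*g (x(g) = 5*g + g = 6*g)
z(K, u) = K*u
P = -5 (P = 0 - 5 = -5)
I(m) = 3 + 6*m
(I(z(5, d(1, 0))) - 16)*P = ((3 + 6*(5*1)) - 16)*(-5) = ((3 + 6*5) - 16)*(-5) = ((3 + 30) - 16)*(-5) = (33 - 16)*(-5) = 17*(-5) = -85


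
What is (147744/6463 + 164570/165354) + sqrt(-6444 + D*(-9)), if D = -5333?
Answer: 1820976949/76334493 + 27*sqrt(57) ≈ 227.70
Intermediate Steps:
(147744/6463 + 164570/165354) + sqrt(-6444 + D*(-9)) = (147744/6463 + 164570/165354) + sqrt(-6444 - 5333*(-9)) = (147744*(1/6463) + 164570*(1/165354)) + sqrt(-6444 + 47997) = (147744/6463 + 11755/11811) + sqrt(41553) = 1820976949/76334493 + 27*sqrt(57)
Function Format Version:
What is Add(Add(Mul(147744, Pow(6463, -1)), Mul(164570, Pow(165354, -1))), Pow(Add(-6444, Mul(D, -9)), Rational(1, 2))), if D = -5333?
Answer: Add(Rational(1820976949, 76334493), Mul(27, Pow(57, Rational(1, 2)))) ≈ 227.70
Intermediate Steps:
Add(Add(Mul(147744, Pow(6463, -1)), Mul(164570, Pow(165354, -1))), Pow(Add(-6444, Mul(D, -9)), Rational(1, 2))) = Add(Add(Mul(147744, Pow(6463, -1)), Mul(164570, Pow(165354, -1))), Pow(Add(-6444, Mul(-5333, -9)), Rational(1, 2))) = Add(Add(Mul(147744, Rational(1, 6463)), Mul(164570, Rational(1, 165354))), Pow(Add(-6444, 47997), Rational(1, 2))) = Add(Add(Rational(147744, 6463), Rational(11755, 11811)), Pow(41553, Rational(1, 2))) = Add(Rational(1820976949, 76334493), Mul(27, Pow(57, Rational(1, 2))))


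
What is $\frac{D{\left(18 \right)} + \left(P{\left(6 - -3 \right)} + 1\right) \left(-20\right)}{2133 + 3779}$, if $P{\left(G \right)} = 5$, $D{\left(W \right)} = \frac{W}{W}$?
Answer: $- \frac{119}{5912} \approx -0.020129$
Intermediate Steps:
$D{\left(W \right)} = 1$
$\frac{D{\left(18 \right)} + \left(P{\left(6 - -3 \right)} + 1\right) \left(-20\right)}{2133 + 3779} = \frac{1 + \left(5 + 1\right) \left(-20\right)}{2133 + 3779} = \frac{1 + 6 \left(-20\right)}{5912} = \left(1 - 120\right) \frac{1}{5912} = \left(-119\right) \frac{1}{5912} = - \frac{119}{5912}$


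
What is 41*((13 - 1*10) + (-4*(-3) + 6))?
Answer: 861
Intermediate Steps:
41*((13 - 1*10) + (-4*(-3) + 6)) = 41*((13 - 10) + (12 + 6)) = 41*(3 + 18) = 41*21 = 861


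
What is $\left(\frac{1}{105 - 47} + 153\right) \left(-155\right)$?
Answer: $- \frac{1375625}{58} \approx -23718.0$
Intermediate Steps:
$\left(\frac{1}{105 - 47} + 153\right) \left(-155\right) = \left(\frac{1}{58} + 153\right) \left(-155\right) = \frac{8875}{58} \left(-155\right) = - \frac{1375625}{58}$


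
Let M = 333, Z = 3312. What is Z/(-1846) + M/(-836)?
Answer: -1691775/771628 ≈ -2.1925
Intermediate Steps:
Z/(-1846) + M/(-836) = 3312/(-1846) + 333/(-836) = 3312*(-1/1846) + 333*(-1/836) = -1656/923 - 333/836 = -1691775/771628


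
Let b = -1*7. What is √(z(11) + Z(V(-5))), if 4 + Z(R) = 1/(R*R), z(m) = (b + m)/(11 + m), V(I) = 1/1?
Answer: I*√341/11 ≈ 1.6787*I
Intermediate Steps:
b = -7
V(I) = 1
z(m) = (-7 + m)/(11 + m)
Z(R) = -4 + R⁻² (Z(R) = -4 + 1/(R*R) = -4 + 1/(R²) = -4 + R⁻²)
√(z(11) + Z(V(-5))) = √((-7 + 11)/(11 + 11) + (-4 + 1⁻²)) = √(4/22 + (-4 + 1)) = √((1/22)*4 - 3) = √(2/11 - 3) = √(-31/11) = I*√341/11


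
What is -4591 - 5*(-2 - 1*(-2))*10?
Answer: -4591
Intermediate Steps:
-4591 - 5*(-2 - 1*(-2))*10 = -4591 - 5*(-2 + 2)*10 = -4591 - 5*0*10 = -4591 + 0*10 = -4591 + 0 = -4591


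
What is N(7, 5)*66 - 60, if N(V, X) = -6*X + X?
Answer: -1710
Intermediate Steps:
N(V, X) = -5*X
N(7, 5)*66 - 60 = -5*5*66 - 60 = -25*66 - 60 = -1650 - 60 = -1710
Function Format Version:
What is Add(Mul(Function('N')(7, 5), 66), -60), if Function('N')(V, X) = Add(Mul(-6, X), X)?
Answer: -1710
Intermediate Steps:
Function('N')(V, X) = Mul(-5, X)
Add(Mul(Function('N')(7, 5), 66), -60) = Add(Mul(Mul(-5, 5), 66), -60) = Add(Mul(-25, 66), -60) = Add(-1650, -60) = -1710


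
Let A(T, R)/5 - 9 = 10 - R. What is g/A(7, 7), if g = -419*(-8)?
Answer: 838/15 ≈ 55.867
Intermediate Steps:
A(T, R) = 95 - 5*R (A(T, R) = 45 + 5*(10 - R) = 45 + (50 - 5*R) = 95 - 5*R)
g = 3352
g/A(7, 7) = 3352/(95 - 5*7) = 3352/(95 - 35) = 3352/60 = 3352*(1/60) = 838/15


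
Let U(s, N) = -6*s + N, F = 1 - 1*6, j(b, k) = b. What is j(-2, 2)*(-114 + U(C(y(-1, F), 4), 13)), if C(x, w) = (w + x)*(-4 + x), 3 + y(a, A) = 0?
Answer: 118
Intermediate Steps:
F = -5 (F = 1 - 6 = -5)
y(a, A) = -3 (y(a, A) = -3 + 0 = -3)
C(x, w) = (-4 + x)*(w + x)
U(s, N) = N - 6*s
j(-2, 2)*(-114 + U(C(y(-1, F), 4), 13)) = -2*(-114 + (13 - 6*((-3)**2 - 4*4 - 4*(-3) + 4*(-3)))) = -2*(-114 + (13 - 6*(9 - 16 + 12 - 12))) = -2*(-114 + (13 - 6*(-7))) = -2*(-114 + (13 + 42)) = -2*(-114 + 55) = -2*(-59) = 118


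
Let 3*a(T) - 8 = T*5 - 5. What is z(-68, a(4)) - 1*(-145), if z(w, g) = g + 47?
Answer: 599/3 ≈ 199.67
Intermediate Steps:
a(T) = 1 + 5*T/3 (a(T) = 8/3 + (T*5 - 5)/3 = 8/3 + (5*T - 5)/3 = 8/3 + (-5 + 5*T)/3 = 8/3 + (-5/3 + 5*T/3) = 1 + 5*T/3)
z(w, g) = 47 + g
z(-68, a(4)) - 1*(-145) = (47 + (1 + (5/3)*4)) - 1*(-145) = (47 + (1 + 20/3)) + 145 = (47 + 23/3) + 145 = 164/3 + 145 = 599/3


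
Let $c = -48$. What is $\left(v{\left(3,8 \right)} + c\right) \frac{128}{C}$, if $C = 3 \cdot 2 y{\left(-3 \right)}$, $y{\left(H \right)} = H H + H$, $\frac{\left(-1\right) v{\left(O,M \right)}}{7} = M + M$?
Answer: $- \frac{5120}{9} \approx -568.89$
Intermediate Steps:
$v{\left(O,M \right)} = - 14 M$ ($v{\left(O,M \right)} = - 7 \left(M + M\right) = - 7 \cdot 2 M = - 14 M$)
$y{\left(H \right)} = H + H^{2}$ ($y{\left(H \right)} = H^{2} + H = H + H^{2}$)
$C = 36$ ($C = 3 \cdot 2 \left(- 3 \left(1 - 3\right)\right) = 6 \left(\left(-3\right) \left(-2\right)\right) = 6 \cdot 6 = 36$)
$\left(v{\left(3,8 \right)} + c\right) \frac{128}{C} = \left(\left(-14\right) 8 - 48\right) \frac{128}{36} = \left(-112 - 48\right) 128 \cdot \frac{1}{36} = \left(-160\right) \frac{32}{9} = - \frac{5120}{9}$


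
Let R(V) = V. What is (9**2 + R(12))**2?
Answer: 8649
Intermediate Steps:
(9**2 + R(12))**2 = (9**2 + 12)**2 = (81 + 12)**2 = 93**2 = 8649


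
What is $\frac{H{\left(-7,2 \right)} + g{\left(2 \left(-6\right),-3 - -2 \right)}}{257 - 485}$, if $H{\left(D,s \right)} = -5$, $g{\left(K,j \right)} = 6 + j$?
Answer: $0$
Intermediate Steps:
$\frac{H{\left(-7,2 \right)} + g{\left(2 \left(-6\right),-3 - -2 \right)}}{257 - 485} = \frac{-5 + \left(6 - 1\right)}{257 - 485} = \frac{-5 + \left(6 + \left(-3 + 2\right)\right)}{-228} = \left(-5 + \left(6 - 1\right)\right) \left(- \frac{1}{228}\right) = \left(-5 + 5\right) \left(- \frac{1}{228}\right) = 0 \left(- \frac{1}{228}\right) = 0$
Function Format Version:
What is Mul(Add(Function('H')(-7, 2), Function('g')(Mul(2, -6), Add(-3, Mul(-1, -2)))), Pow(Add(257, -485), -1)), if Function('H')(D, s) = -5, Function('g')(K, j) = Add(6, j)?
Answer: 0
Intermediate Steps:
Mul(Add(Function('H')(-7, 2), Function('g')(Mul(2, -6), Add(-3, Mul(-1, -2)))), Pow(Add(257, -485), -1)) = Mul(Add(-5, Add(6, Add(-3, Mul(-1, -2)))), Pow(Add(257, -485), -1)) = Mul(Add(-5, Add(6, Add(-3, 2))), Pow(-228, -1)) = Mul(Add(-5, Add(6, -1)), Rational(-1, 228)) = Mul(Add(-5, 5), Rational(-1, 228)) = Mul(0, Rational(-1, 228)) = 0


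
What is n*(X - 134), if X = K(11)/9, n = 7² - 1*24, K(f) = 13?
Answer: -29825/9 ≈ -3313.9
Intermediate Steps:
n = 25 (n = 49 - 24 = 25)
X = 13/9 ≈ 1.4444
n*(X - 134) = 25*(13/9 - 134) = 25*(-1193/9) = -29825/9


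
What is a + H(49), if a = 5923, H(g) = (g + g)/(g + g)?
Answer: 5924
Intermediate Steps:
H(g) = 1 (H(g) = (2*g)/((2*g)) = (2*g)*(1/(2*g)) = 1)
a + H(49) = 5923 + 1 = 5924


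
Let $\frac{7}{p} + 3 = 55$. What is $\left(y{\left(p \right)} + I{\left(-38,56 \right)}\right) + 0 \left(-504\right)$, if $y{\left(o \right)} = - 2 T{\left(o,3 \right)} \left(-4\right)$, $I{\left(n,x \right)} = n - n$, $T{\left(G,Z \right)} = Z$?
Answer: $24$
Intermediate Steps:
$p = \frac{7}{52}$ ($p = \frac{7}{-3 + 55} = \frac{7}{52} \approx 0.13462$)
$I{\left(n,x \right)} = 0$
$y{\left(o \right)} = 24$ ($y{\left(o \right)} = \left(-2\right) 3 \left(-4\right) = \left(-6\right) \left(-4\right) = 24$)
$\left(y{\left(p \right)} + I{\left(-38,56 \right)}\right) + 0 \left(-504\right) = \left(24 + 0\right) + 0 \left(-504\right) = 24 + 0 = 24$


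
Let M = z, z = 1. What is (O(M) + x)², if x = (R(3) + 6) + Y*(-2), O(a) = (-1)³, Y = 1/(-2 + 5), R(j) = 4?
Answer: 625/9 ≈ 69.444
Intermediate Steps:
M = 1
Y = ⅓ (Y = 1/3 = ⅓ ≈ 0.33333)
O(a) = -1
x = 28/3 (x = (4 + 6) + (⅓)*(-2) = 10 - ⅔ = 28/3 ≈ 9.3333)
(O(M) + x)² = (-1 + 28/3)² = (25/3)² = 625/9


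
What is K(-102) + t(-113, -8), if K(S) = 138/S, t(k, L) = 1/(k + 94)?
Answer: -454/323 ≈ -1.4056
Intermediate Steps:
t(k, L) = 1/(94 + k)
K(-102) + t(-113, -8) = 138/(-102) + 1/(94 - 113) = 138*(-1/102) + 1/(-19) = -23/17 - 1/19 = -454/323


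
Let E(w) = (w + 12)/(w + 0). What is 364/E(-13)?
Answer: 4732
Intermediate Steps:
E(w) = (12 + w)/w
364/E(-13) = 364/(((12 - 13)/(-13))) = 364/((-1/13*(-1))) = 364/(1/13) = 364*13 = 4732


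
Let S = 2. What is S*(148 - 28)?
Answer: 240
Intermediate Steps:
S*(148 - 28) = 2*(148 - 28) = 2*120 = 240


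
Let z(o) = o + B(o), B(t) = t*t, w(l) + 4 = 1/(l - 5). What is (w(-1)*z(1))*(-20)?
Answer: 500/3 ≈ 166.67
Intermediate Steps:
w(l) = -4 + 1/(-5 + l) (w(l) = -4 + 1/(l - 5) = -4 + 1/(-5 + l))
B(t) = t²
z(o) = o + o²
(w(-1)*z(1))*(-20) = (((21 - 4*(-1))/(-5 - 1))*(1*(1 + 1)))*(-20) = (((21 + 4)/(-6))*(1*2))*(-20) = (-⅙*25*2)*(-20) = -25/6*2*(-20) = -25/3*(-20) = 500/3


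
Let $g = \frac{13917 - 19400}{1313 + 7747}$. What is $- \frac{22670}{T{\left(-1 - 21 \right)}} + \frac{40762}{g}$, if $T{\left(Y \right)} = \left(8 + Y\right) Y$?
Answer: $- \frac{56934922685}{844382} \approx -67428.0$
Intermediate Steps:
$g = - \frac{5483}{9060} \approx -0.60519$
$T{\left(Y \right)} = Y \left(8 + Y\right)$
$- \frac{22670}{T{\left(-1 - 21 \right)}} + \frac{40762}{g} = - \frac{22670}{\left(-1 - 21\right) \left(8 - 22\right)} + \frac{40762}{- \frac{5483}{9060}} = - \frac{22670}{\left(-1 - 21\right) \left(8 - 22\right)} + 40762 \left(- \frac{9060}{5483}\right) = - \frac{22670}{\left(-22\right) \left(8 - 22\right)} - \frac{369303720}{5483} = - \frac{22670}{\left(-22\right) \left(-14\right)} - \frac{369303720}{5483} = - \frac{22670}{308} - \frac{369303720}{5483} = \left(-22670\right) \frac{1}{308} - \frac{369303720}{5483} = - \frac{11335}{154} - \frac{369303720}{5483} = - \frac{56934922685}{844382}$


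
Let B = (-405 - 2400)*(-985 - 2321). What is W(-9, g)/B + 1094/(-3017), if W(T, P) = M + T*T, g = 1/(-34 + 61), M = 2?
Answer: -10144772609/27977636610 ≈ -0.36260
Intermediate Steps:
B = 9273330 (B = -2805*(-3306) = 9273330)
g = 1/27 ≈ 0.037037
W(T, P) = 2 + T² (W(T, P) = 2 + T*T = 2 + T²)
W(-9, g)/B + 1094/(-3017) = (2 + (-9)²)/9273330 + 1094/(-3017) = (2 + 81)*(1/9273330) + 1094*(-1/3017) = 83*(1/9273330) - 1094/3017 = 83/9273330 - 1094/3017 = -10144772609/27977636610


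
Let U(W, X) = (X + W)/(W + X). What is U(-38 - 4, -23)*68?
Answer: 68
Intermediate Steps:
U(W, X) = 1 (U(W, X) = (W + X)/(W + X) = 1)
U(-38 - 4, -23)*68 = 1*68 = 68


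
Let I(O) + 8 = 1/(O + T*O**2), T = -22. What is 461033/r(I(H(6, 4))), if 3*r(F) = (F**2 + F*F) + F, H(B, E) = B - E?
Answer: 2557350051/222547 ≈ 11491.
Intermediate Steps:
I(O) = -8 + 1/(O - 22*O**2)
r(F) = F/3 + 2*F**2/3 (r(F) = ((F**2 + F*F) + F)/3 = ((F**2 + F**2) + F)/3 = (2*F**2 + F)/3 = (F + 2*F**2)/3 = F/3 + 2*F**2/3)
461033/r(I(H(6, 4))) = 461033/((((1 - 8*(6 - 1*4) + 176*(6 - 1*4)**2)/((6 - 1*4)*(1 - 22*(6 - 1*4))))*(1 + 2*((1 - 8*(6 - 1*4) + 176*(6 - 1*4)**2)/((6 - 1*4)*(1 - 22*(6 - 1*4)))))/3)) = 461033/((((1 - 8*(6 - 4) + 176*(6 - 4)**2)/((6 - 4)*(1 - 22*(6 - 4))))*(1 + 2*((1 - 8*(6 - 4) + 176*(6 - 4)**2)/((6 - 4)*(1 - 22*(6 - 4)))))/3)) = 461033/((((1 - 8*2 + 176*2**2)/(2*(1 - 22*2)))*(1 + 2*((1 - 8*2 + 176*2**2)/(2*(1 - 22*2))))/3)) = 461033/((((1 - 16 + 176*4)/(2*(1 - 44)))*(1 + 2*((1 - 16 + 176*4)/(2*(1 - 44))))/3)) = 461033/((((1/2)*(1 - 16 + 704)/(-43))*(1 + 2*((1/2)*(1 - 16 + 704)/(-43)))/3)) = 461033/((((1/2)*(-1/43)*689)*(1 + 2*((1/2)*(-1/43)*689))/3)) = 461033/(((1/3)*(-689/86)*(1 + 2*(-689/86)))) = 461033/(((1/3)*(-689/86)*(1 - 689/43))) = 461033/(((1/3)*(-689/86)*(-646/43))) = 461033/(222547/5547) = 461033*(5547/222547) = 2557350051/222547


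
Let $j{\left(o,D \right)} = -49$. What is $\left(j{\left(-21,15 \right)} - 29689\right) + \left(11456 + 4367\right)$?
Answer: $-13915$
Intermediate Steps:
$\left(j{\left(-21,15 \right)} - 29689\right) + \left(11456 + 4367\right) = \left(-49 - 29689\right) + \left(11456 + 4367\right) = -29738 + 15823 = -13915$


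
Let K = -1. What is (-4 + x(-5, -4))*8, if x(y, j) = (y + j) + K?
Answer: -112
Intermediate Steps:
x(y, j) = -1 + j + y (x(y, j) = (y + j) - 1 = (j + y) - 1 = -1 + j + y)
(-4 + x(-5, -4))*8 = (-4 + (-1 - 4 - 5))*8 = (-4 - 10)*8 = -14*8 = -112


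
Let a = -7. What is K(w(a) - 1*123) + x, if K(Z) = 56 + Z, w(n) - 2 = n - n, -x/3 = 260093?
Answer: -780344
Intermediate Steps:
x = -780279 (x = -3*260093 = -780279)
w(n) = 2 (w(n) = 2 + (n - n) = 2 + 0 = 2)
K(w(a) - 1*123) + x = (56 + (2 - 1*123)) - 780279 = (56 + (2 - 123)) - 780279 = (56 - 121) - 780279 = -65 - 780279 = -780344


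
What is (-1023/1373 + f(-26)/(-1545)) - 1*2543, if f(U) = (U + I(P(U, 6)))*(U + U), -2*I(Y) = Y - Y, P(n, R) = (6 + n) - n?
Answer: -5397864586/2121285 ≈ -2544.6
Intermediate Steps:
P(n, R) = 6
I(Y) = 0 (I(Y) = -(Y - Y)/2 = -½*0 = 0)
f(U) = 2*U² (f(U) = (U + 0)*(U + U) = U*(2*U) = 2*U²)
(-1023/1373 + f(-26)/(-1545)) - 1*2543 = (-1023/1373 + (2*(-26)²)/(-1545)) - 1*2543 = (-1023*1/1373 + (2*676)*(-1/1545)) - 2543 = (-1023/1373 + 1352*(-1/1545)) - 2543 = (-1023/1373 - 1352/1545) - 2543 = -3436831/2121285 - 2543 = -5397864586/2121285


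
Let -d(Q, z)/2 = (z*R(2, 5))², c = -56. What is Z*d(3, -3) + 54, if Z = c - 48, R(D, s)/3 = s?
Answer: 421254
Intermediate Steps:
R(D, s) = 3*s
Z = -104 (Z = -56 - 48 = -104)
d(Q, z) = -450*z² (d(Q, z) = -2*225*z² = -450*z²)
Z*d(3, -3) + 54 = -(-46800)*(-3)² + 54 = -(-46800)*9 + 54 = -104*(-4050) + 54 = 421200 + 54 = 421254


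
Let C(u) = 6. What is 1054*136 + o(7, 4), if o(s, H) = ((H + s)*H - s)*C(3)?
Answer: 143566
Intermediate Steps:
o(s, H) = -6*s + 6*H*(H + s) (o(s, H) = ((H + s)*H - s)*6 = (H*(H + s) - s)*6 = (-s + H*(H + s))*6 = -6*s + 6*H*(H + s))
1054*136 + o(7, 4) = 1054*136 + (-6*7 + 6*4² + 6*4*7) = 143344 + (-42 + 6*16 + 168) = 143344 + (-42 + 96 + 168) = 143344 + 222 = 143566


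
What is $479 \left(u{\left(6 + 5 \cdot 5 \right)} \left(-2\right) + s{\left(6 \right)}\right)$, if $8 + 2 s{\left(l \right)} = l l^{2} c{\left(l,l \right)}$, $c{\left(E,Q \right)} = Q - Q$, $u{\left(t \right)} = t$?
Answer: $-31614$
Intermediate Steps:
$c{\left(E,Q \right)} = 0$
$s{\left(l \right)} = -4$ ($s{\left(l \right)} = -4 + \frac{l l^{2} \cdot 0}{2} = -4 + \frac{l^{3} \cdot 0}{2} = -4 + \frac{1}{2} \cdot 0 = -4 + 0 = -4$)
$479 \left(u{\left(6 + 5 \cdot 5 \right)} \left(-2\right) + s{\left(6 \right)}\right) = 479 \left(\left(6 + 5 \cdot 5\right) \left(-2\right) - 4\right) = 479 \left(\left(6 + 25\right) \left(-2\right) - 4\right) = 479 \left(31 \left(-2\right) - 4\right) = 479 \left(-62 - 4\right) = 479 \left(-66\right) = -31614$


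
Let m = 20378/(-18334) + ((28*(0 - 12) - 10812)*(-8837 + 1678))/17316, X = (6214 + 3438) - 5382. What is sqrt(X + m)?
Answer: 2*sqrt(388359777890901570)/13227981 ≈ 94.222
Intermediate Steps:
X = 4270 (X = 9652 - 5382 = 4270)
m = 60952365010/13227981 (m = 20378*(-1/18334) + ((28*(-12) - 10812)*(-7159))*(1/17316) = -10189/9167 + ((-336 - 10812)*(-7159))*(1/17316) = -10189/9167 - 11148*(-7159)*(1/17316) = -10189/9167 + 79808532*(1/17316) = -10189/9167 + 6650711/1443 = 60952365010/13227981 ≈ 4607.8)
sqrt(X + m) = sqrt(4270 + 60952365010/13227981) = sqrt(117435843880/13227981) = 2*sqrt(388359777890901570)/13227981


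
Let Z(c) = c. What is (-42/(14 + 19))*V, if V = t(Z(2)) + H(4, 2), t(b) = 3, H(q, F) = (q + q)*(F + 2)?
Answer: -490/11 ≈ -44.545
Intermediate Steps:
H(q, F) = 2*q*(2 + F) (H(q, F) = (2*q)*(2 + F) = 2*q*(2 + F))
V = 35 (V = 3 + 2*4*(2 + 2) = 3 + 2*4*4 = 3 + 32 = 35)
(-42/(14 + 19))*V = -42/(14 + 19)*35 = -42/33*35 = -42*1/33*35 = -14/11*35 = -490/11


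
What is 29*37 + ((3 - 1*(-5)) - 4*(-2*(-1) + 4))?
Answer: 1057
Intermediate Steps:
29*37 + ((3 - 1*(-5)) - 4*(-2*(-1) + 4)) = 1073 + ((3 + 5) - 4*(2 + 4)) = 1073 + (8 - 4*6) = 1073 + (8 - 24) = 1073 - 16 = 1057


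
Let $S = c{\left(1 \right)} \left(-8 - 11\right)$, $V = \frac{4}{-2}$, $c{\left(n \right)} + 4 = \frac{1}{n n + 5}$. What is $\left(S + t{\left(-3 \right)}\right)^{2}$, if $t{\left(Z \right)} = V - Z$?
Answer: $\frac{196249}{36} \approx 5451.4$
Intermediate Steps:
$c{\left(n \right)} = -4 + \frac{1}{5 + n^{2}}$ ($c{\left(n \right)} = -4 + \frac{1}{n n + 5} = -4 + \frac{1}{n^{2} + 5} = -4 + \frac{1}{5 + n^{2}}$)
$V = -2$ ($V = 4 \left(- \frac{1}{2}\right) = -2$)
$t{\left(Z \right)} = -2 - Z$
$S = \frac{437}{6}$ ($S = \frac{-19 - 4 \cdot 1^{2}}{5 + 1^{2}} \left(-8 - 11\right) = \frac{-19 - 4}{5 + 1} \left(-8 - 11\right) = \frac{-19 - 4}{6} \left(-19\right) = \frac{1}{6} \left(-23\right) \left(-19\right) = \left(- \frac{23}{6}\right) \left(-19\right) = \frac{437}{6} \approx 72.833$)
$\left(S + t{\left(-3 \right)}\right)^{2} = \left(\frac{437}{6} - -1\right)^{2} = \left(\frac{437}{6} + \left(-2 + 3\right)\right)^{2} = \left(\frac{437}{6} + 1\right)^{2} = \left(\frac{443}{6}\right)^{2} = \frac{196249}{36}$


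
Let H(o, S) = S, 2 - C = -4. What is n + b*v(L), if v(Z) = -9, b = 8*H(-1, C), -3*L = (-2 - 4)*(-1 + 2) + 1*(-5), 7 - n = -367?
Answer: -58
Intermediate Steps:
C = 6 (C = 2 - 1*(-4) = 2 + 4 = 6)
n = 374 (n = 7 - 1*(-367) = 7 + 367 = 374)
L = 11/3 (L = -((-2 - 4)*(-1 + 2) + 1*(-5))/3 = -(-6*1 - 5)/3 = -(-6 - 5)/3 = -⅓*(-11) = 11/3 ≈ 3.6667)
b = 48 (b = 8*6 = 48)
n + b*v(L) = 374 + 48*(-9) = 374 - 432 = -58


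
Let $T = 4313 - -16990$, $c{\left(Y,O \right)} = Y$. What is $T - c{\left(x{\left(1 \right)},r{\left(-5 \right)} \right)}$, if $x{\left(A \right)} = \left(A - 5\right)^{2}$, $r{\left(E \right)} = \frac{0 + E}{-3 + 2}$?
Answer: $21287$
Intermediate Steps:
$r{\left(E \right)} = - E$ ($r{\left(E \right)} = \frac{E}{-1} = E \left(-1\right) = - E$)
$x{\left(A \right)} = \left(-5 + A\right)^{2}$
$T = 21303$ ($T = 4313 + 16990 = 21303$)
$T - c{\left(x{\left(1 \right)},r{\left(-5 \right)} \right)} = 21303 - \left(-5 + 1\right)^{2} = 21303 - \left(-4\right)^{2} = 21303 - 16 = 21287$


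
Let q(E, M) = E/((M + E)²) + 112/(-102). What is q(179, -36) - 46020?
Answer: -47995347995/1042899 ≈ -46021.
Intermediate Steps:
q(E, M) = -56/51 + E/(E + M)² (q(E, M) = E/((E + M)²) + 112*(-1/102) = E/(E + M)² - 56/51 = -56/51 + E/(E + M)²)
q(179, -36) - 46020 = (-56/51 + 179/(179 - 36)²) - 46020 = (-56/51 + 179/143²) - 46020 = (-56/51 + 179*(1/20449)) - 46020 = (-56/51 + 179/20449) - 46020 = -1136015/1042899 - 46020 = -47995347995/1042899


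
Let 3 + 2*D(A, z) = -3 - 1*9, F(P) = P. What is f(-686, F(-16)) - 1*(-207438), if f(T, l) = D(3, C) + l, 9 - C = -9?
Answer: 414829/2 ≈ 2.0741e+5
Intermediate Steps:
C = 18 (C = 9 - 1*(-9) = 9 + 9 = 18)
D(A, z) = -15/2 (D(A, z) = -3/2 + (-3 - 1*9)/2 = -3/2 + (-3 - 9)/2 = -3/2 + (½)*(-12) = -3/2 - 6 = -15/2)
f(T, l) = -15/2 + l
f(-686, F(-16)) - 1*(-207438) = (-15/2 - 16) - 1*(-207438) = -47/2 + 207438 = 414829/2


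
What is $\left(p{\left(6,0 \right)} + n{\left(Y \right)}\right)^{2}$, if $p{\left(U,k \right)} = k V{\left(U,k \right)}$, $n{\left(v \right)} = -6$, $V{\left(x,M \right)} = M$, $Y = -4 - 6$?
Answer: $36$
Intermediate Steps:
$Y = -10$ ($Y = -4 - 6 = -10$)
$p{\left(U,k \right)} = k^{2}$ ($p{\left(U,k \right)} = k k = k^{2}$)
$\left(p{\left(6,0 \right)} + n{\left(Y \right)}\right)^{2} = \left(0^{2} - 6\right)^{2} = \left(0 - 6\right)^{2} = \left(-6\right)^{2} = 36$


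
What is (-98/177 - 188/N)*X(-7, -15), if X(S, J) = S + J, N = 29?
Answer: 794596/5133 ≈ 154.80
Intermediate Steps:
X(S, J) = J + S
(-98/177 - 188/N)*X(-7, -15) = (-98/177 - 188/29)*(-15 - 7) = (-98*1/177 - 188*1/29)*(-22) = (-98/177 - 188/29)*(-22) = -36118/5133*(-22) = 794596/5133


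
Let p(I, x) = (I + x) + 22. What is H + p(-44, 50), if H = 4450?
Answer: 4478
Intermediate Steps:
p(I, x) = 22 + I + x
H + p(-44, 50) = 4450 + (22 - 44 + 50) = 4450 + 28 = 4478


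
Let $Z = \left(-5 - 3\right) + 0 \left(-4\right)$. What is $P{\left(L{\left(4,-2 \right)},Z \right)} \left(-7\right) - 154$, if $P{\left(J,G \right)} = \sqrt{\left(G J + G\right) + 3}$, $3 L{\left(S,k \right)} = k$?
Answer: $-154 - \frac{7 \sqrt{3}}{3} \approx -158.04$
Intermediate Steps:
$L{\left(S,k \right)} = \frac{k}{3}$
$Z = -8$ ($Z = \left(-5 - 3\right) + 0 = -8 + 0 = -8$)
$P{\left(J,G \right)} = \sqrt{3 + G + G J}$ ($P{\left(J,G \right)} = \sqrt{\left(G + G J\right) + 3} = \sqrt{3 + G + G J}$)
$P{\left(L{\left(4,-2 \right)},Z \right)} \left(-7\right) - 154 = \sqrt{3 - 8 - 8 \cdot \frac{1}{3} \left(-2\right)} \left(-7\right) - 154 = \sqrt{3 - 8 - - \frac{16}{3}} \left(-7\right) - 154 = \sqrt{3 - 8 + \frac{16}{3}} \left(-7\right) - 154 = \sqrt{\frac{1}{3}} \left(-7\right) - 154 = \frac{\sqrt{3}}{3} \left(-7\right) - 154 = - \frac{7 \sqrt{3}}{3} - 154 = -154 - \frac{7 \sqrt{3}}{3}$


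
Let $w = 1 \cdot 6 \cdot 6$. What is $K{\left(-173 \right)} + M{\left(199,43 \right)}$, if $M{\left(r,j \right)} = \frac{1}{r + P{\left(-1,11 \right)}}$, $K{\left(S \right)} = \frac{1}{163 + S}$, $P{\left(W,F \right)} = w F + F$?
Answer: $- \frac{149}{1515} \approx -0.09835$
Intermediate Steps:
$w = 36$ ($w = 6 \cdot 6 = 36$)
$P{\left(W,F \right)} = 37 F$ ($P{\left(W,F \right)} = 36 F + F = 37 F$)
$M{\left(r,j \right)} = \frac{1}{407 + r}$ ($M{\left(r,j \right)} = \frac{1}{r + 37 \cdot 11} = \frac{1}{r + 407} = \frac{1}{407 + r}$)
$K{\left(-173 \right)} + M{\left(199,43 \right)} = \frac{1}{163 - 173} + \frac{1}{407 + 199} = \frac{1}{-10} + \frac{1}{606} = - \frac{1}{10} + \frac{1}{606} = - \frac{149}{1515}$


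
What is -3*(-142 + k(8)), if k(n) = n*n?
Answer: 234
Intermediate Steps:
k(n) = n²
-3*(-142 + k(8)) = -3*(-142 + 8²) = -3*(-142 + 64) = -3*(-78) = 234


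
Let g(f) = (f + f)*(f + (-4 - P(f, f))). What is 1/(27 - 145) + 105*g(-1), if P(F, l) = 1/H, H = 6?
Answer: 128029/118 ≈ 1085.0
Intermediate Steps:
P(F, l) = 1/6
g(f) = 2*f*(-25/6 + f) (g(f) = (f + f)*(f + (-4 - 1*1/6)) = (2*f)*(f + (-4 - 1/6)) = (2*f)*(f - 25/6) = (2*f)*(-25/6 + f) = 2*f*(-25/6 + f))
1/(27 - 145) + 105*g(-1) = 1/(27 - 145) + 105*((1/3)*(-1)*(-25 + 6*(-1))) = 1/(-118) + 105*((1/3)*(-1)*(-25 - 6)) = -1/118 + 105*((1/3)*(-1)*(-31)) = -1/118 + 105*(31/3) = -1/118 + 1085 = 128029/118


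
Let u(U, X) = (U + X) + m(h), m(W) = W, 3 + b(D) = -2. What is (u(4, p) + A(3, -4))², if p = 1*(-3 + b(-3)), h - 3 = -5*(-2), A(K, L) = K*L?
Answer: 9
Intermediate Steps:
b(D) = -5 (b(D) = -3 - 2 = -5)
h = 13 (h = 3 - 5*(-2) = 3 + 10 = 13)
p = -8 (p = 1*(-3 - 5) = 1*(-8) = -8)
u(U, X) = 13 + U + X (u(U, X) = (U + X) + 13 = 13 + U + X)
(u(4, p) + A(3, -4))² = ((13 + 4 - 8) + 3*(-4))² = (9 - 12)² = (-3)² = 9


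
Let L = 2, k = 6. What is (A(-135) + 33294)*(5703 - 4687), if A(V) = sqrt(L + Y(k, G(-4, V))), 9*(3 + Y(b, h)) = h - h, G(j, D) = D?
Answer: 33826704 + 1016*I ≈ 3.3827e+7 + 1016.0*I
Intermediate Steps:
Y(b, h) = -3 (Y(b, h) = -3 + (h - h)/9 = -3 + (1/9)*0 = -3 + 0 = -3)
A(V) = I (A(V) = sqrt(2 - 3) = sqrt(-1) = I)
(A(-135) + 33294)*(5703 - 4687) = (I + 33294)*(5703 - 4687) = (33294 + I)*1016 = 33826704 + 1016*I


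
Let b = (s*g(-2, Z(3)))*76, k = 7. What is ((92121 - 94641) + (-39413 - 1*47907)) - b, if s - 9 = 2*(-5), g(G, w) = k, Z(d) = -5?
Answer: -89308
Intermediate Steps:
g(G, w) = 7
s = -1 (s = 9 + 2*(-5) = 9 - 10 = -1)
b = -532 (b = -1*7*76 = -7*76 = -532)
((92121 - 94641) + (-39413 - 1*47907)) - b = ((92121 - 94641) + (-39413 - 1*47907)) - 1*(-532) = (-2520 + (-39413 - 47907)) + 532 = (-2520 - 87320) + 532 = -89840 + 532 = -89308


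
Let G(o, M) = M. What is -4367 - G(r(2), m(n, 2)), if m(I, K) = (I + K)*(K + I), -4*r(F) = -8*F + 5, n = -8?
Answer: -4403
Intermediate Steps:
r(F) = -5/4 + 2*F (r(F) = -(-8*F + 5)/4 = -(5 - 8*F)/4 = -5/4 + 2*F)
m(I, K) = (I + K)² (m(I, K) = (I + K)*(I + K) = (I + K)²)
-4367 - G(r(2), m(n, 2)) = -4367 - (-8 + 2)² = -4367 - 1*(-6)² = -4367 - 1*36 = -4367 - 36 = -4403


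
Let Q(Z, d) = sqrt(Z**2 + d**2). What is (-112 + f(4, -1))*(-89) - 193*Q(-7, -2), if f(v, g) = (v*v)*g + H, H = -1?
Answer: 11481 - 193*sqrt(53) ≈ 10076.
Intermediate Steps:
f(v, g) = -1 + g*v**2 (f(v, g) = (v*v)*g - 1 = v**2*g - 1 = g*v**2 - 1 = -1 + g*v**2)
(-112 + f(4, -1))*(-89) - 193*Q(-7, -2) = (-112 + (-1 - 1*4**2))*(-89) - 193*sqrt((-7)**2 + (-2)**2) = (-112 + (-1 - 1*16))*(-89) - 193*sqrt(49 + 4) = (-112 + (-1 - 16))*(-89) - 193*sqrt(53) = (-112 - 17)*(-89) - 193*sqrt(53) = -129*(-89) - 193*sqrt(53) = 11481 - 193*sqrt(53)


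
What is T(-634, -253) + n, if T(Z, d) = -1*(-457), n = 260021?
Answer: 260478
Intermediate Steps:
T(Z, d) = 457
T(-634, -253) + n = 457 + 260021 = 260478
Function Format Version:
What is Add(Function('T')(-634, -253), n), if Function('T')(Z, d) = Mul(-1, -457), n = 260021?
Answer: 260478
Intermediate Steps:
Function('T')(Z, d) = 457
Add(Function('T')(-634, -253), n) = Add(457, 260021) = 260478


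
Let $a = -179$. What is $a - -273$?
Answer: $94$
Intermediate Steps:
$a - -273 = -179 - -273 = -179 + 273 = 94$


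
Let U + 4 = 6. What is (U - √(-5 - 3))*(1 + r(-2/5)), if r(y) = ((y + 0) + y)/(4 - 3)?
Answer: ⅖ - 2*I*√2/5 ≈ 0.4 - 0.56569*I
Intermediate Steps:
U = 2 (U = -4 + 6 = 2)
r(y) = 2*y (r(y) = (y + y)/1 = (2*y)*1 = 2*y)
(U - √(-5 - 3))*(1 + r(-2/5)) = (2 - √(-5 - 3))*(1 + 2*(-2/5)) = (2 - √(-8))*(1 + 2*(-2*⅕)) = (2 - 2*I*√2)*(1 + 2*(-⅖)) = (2 - 2*I*√2)*(1 - ⅘) = (2 - 2*I*√2)*(⅕) = ⅖ - 2*I*√2/5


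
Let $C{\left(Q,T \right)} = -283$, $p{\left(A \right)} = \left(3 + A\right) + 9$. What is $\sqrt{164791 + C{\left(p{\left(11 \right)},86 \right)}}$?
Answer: $2 \sqrt{41127} \approx 405.6$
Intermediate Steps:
$p{\left(A \right)} = 12 + A$
$\sqrt{164791 + C{\left(p{\left(11 \right)},86 \right)}} = \sqrt{164791 - 283} = \sqrt{164508} = 2 \sqrt{41127}$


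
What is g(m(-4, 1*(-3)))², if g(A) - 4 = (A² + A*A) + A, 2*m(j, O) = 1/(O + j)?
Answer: 37249/2401 ≈ 15.514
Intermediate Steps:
m(j, O) = 1/(2*(O + j))
g(A) = 4 + A + 2*A² (g(A) = 4 + ((A² + A*A) + A) = 4 + ((A² + A²) + A) = 4 + (2*A² + A) = 4 + (A + 2*A²) = 4 + A + 2*A²)
g(m(-4, 1*(-3)))² = (4 + 1/(2*(1*(-3) - 4)) + 2*(1/(2*(1*(-3) - 4)))²)² = (4 + 1/(2*(-3 - 4)) + 2*(1/(2*(-3 - 4)))²)² = (4 + (½)/(-7) + 2*((½)/(-7))²)² = (4 + (½)*(-⅐) + 2*((½)*(-⅐))²)² = (4 - 1/14 + 2*(-1/14)²)² = (4 - 1/14 + 2*(1/196))² = (4 - 1/14 + 1/98)² = (193/49)² = 37249/2401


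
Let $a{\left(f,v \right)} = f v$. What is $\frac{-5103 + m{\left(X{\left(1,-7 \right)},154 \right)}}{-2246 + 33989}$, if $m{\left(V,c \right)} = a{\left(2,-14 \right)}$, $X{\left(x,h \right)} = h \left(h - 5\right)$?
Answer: $- \frac{5131}{31743} \approx -0.16164$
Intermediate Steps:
$X{\left(x,h \right)} = h \left(-5 + h\right)$
$m{\left(V,c \right)} = -28$ ($m{\left(V,c \right)} = 2 \left(-14\right) = -28$)
$\frac{-5103 + m{\left(X{\left(1,-7 \right)},154 \right)}}{-2246 + 33989} = \frac{-5103 - 28}{-2246 + 33989} = - \frac{5131}{31743}$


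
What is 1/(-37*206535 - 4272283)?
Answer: -1/11914078 ≈ -8.3934e-8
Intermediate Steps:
1/(-37*206535 - 4272283) = 1/(-7641795 - 4272283) = 1/(-11914078) = -1/11914078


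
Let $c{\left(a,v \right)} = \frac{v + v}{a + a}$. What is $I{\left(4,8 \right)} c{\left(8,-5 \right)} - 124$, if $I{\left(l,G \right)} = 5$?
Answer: $- \frac{1017}{8} \approx -127.13$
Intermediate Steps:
$c{\left(a,v \right)} = \frac{v}{a}$ ($c{\left(a,v \right)} = \frac{2 v}{2 a} = 2 v \frac{1}{2 a} = \frac{v}{a}$)
$I{\left(4,8 \right)} c{\left(8,-5 \right)} - 124 = 5 \left(- \frac{5}{8}\right) - 124 = - \frac{25}{8} - 124 = - \frac{1017}{8}$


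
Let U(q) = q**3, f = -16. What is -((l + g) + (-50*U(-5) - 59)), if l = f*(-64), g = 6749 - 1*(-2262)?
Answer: -16226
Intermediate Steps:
g = 9011 (g = 6749 + 2262 = 9011)
l = 1024 (l = -16*(-64) = 1024)
-((l + g) + (-50*U(-5) - 59)) = -((1024 + 9011) + (-50*(-5)**3 - 59)) = -(10035 + (-50*(-125) - 59)) = -(10035 + (6250 - 59)) = -(10035 + 6191) = -1*16226 = -16226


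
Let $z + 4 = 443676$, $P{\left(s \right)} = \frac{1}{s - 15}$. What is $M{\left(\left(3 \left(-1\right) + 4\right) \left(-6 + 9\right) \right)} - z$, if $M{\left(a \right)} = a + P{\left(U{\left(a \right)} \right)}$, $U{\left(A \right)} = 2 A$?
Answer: $- \frac{3993022}{9} \approx -4.4367 \cdot 10^{5}$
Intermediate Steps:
$P{\left(s \right)} = \frac{1}{-15 + s}$
$z = 443672$ ($z = -4 + 443676 = 443672$)
$M{\left(a \right)} = a + \frac{1}{-15 + 2 a}$
$M{\left(\left(3 \left(-1\right) + 4\right) \left(-6 + 9\right) \right)} - z = \left(\left(3 \left(-1\right) + 4\right) \left(-6 + 9\right) + \frac{1}{-15 + 2 \left(3 \left(-1\right) + 4\right) \left(-6 + 9\right)}\right) - 443672 = \left(\left(-3 + 4\right) 3 + \frac{1}{-15 + 2 \left(-3 + 4\right) 3}\right) - 443672 = \left(1 \cdot 3 + \frac{1}{-15 + 2 \cdot 1 \cdot 3}\right) - 443672 = \left(3 + \frac{1}{-15 + 2 \cdot 3}\right) - 443672 = \left(3 + \frac{1}{-15 + 6}\right) - 443672 = \left(3 + \frac{1}{-9}\right) - 443672 = \left(3 - \frac{1}{9}\right) - 443672 = \frac{26}{9} - 443672 = - \frac{3993022}{9}$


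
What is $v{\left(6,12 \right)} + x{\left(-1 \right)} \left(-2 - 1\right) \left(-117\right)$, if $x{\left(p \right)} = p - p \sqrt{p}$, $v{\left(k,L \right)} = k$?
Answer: $-345 + 351 i \approx -345.0 + 351.0 i$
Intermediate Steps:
$x{\left(p \right)} = p - p^{\frac{3}{2}}$
$v{\left(6,12 \right)} + x{\left(-1 \right)} \left(-2 - 1\right) \left(-117\right) = 6 + \left(-1 - \left(-1\right)^{\frac{3}{2}}\right) \left(-2 - 1\right) \left(-117\right) = 6 + \left(-1 - - i\right) \left(-3\right) \left(-117\right) = 6 + \left(-1 + i\right) \left(-3\right) \left(-117\right) = 6 + \left(3 - 3 i\right) \left(-117\right) = 6 - \left(351 - 351 i\right) = -345 + 351 i$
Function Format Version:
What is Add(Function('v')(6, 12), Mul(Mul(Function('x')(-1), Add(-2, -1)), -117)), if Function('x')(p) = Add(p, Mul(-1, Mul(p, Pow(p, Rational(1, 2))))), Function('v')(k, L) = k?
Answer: Add(-345, Mul(351, I)) ≈ Add(-345.00, Mul(351.00, I))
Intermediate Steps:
Function('x')(p) = Add(p, Mul(-1, Pow(p, Rational(3, 2))))
Add(Function('v')(6, 12), Mul(Mul(Function('x')(-1), Add(-2, -1)), -117)) = Add(6, Mul(Mul(Add(-1, Mul(-1, Pow(-1, Rational(3, 2)))), Add(-2, -1)), -117)) = Add(6, Mul(Mul(Add(-1, Mul(-1, Mul(-1, I))), -3), -117)) = Add(6, Mul(Mul(Add(-1, I), -3), -117)) = Add(6, Mul(Add(3, Mul(-3, I)), -117)) = Add(6, Add(-351, Mul(351, I))) = Add(-345, Mul(351, I))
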